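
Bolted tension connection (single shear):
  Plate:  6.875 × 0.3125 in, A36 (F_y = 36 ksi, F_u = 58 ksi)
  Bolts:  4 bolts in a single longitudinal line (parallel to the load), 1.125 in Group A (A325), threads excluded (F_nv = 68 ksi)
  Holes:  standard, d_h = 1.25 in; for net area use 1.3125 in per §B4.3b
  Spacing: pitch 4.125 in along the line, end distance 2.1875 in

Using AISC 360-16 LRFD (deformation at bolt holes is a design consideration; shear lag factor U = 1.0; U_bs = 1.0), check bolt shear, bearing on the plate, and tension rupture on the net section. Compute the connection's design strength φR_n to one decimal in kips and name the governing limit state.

Bolt shear: A_b = π(1.125)²/4 = 0.99402 in². φR_n = 0.75 × 68 × 0.99402 × 4 × 1 = 202.8 kips.
Bearing (0.3125 in plate, F_u = 58 ksi): end bolts L_c = 2.1875 − 1.25/2 = 1.5625, R_n = min(1.2×1.5625×0.3125×58, 2.4×1.125×0.3125×58) = 33.984 kips/bolt; interior L_c = 4.125 − 1.25 = 2.875, R_n = 48.938 kips/bolt. φR_n = 0.75 × (1×33.984 + 3×48.938) = 135.6 kips.
Tension rupture (net): A_n = (6.875 − 1×1.3125)×0.3125 = 1.7383 in² (U = 1.0, A_e = A_n). φR_n = 0.75 × 58 × 1.7383 = 75.6 kips.
Governing: min(202.8, 135.6, 75.6) = 75.6 kips → net-section rupture.

75.6 kips (net-section rupture governs)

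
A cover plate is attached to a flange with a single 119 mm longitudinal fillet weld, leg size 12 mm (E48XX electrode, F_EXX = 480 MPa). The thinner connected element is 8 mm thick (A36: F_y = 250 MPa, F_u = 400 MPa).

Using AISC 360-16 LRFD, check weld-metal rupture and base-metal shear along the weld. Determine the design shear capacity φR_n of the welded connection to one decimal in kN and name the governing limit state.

Weld metal: throat = 0.707×12 = 8.484 mm, L = 119 mm. φR_n = 0.75 × 0.6 × 480 × 8.484 × 119 = 218.1 kN.
Base metal shear (8 mm plate): yield φR_n = 1.0×0.6×250×8×119 = 142.8 kN; rupture φR_n = 0.75×0.6×400×8×119 = 171.4 kN; take 142.8 kN (yield).
Governing: min(218.1, 142.8) = 142.8 kN → base-metal shear.

142.8 kN (base-metal shear governs)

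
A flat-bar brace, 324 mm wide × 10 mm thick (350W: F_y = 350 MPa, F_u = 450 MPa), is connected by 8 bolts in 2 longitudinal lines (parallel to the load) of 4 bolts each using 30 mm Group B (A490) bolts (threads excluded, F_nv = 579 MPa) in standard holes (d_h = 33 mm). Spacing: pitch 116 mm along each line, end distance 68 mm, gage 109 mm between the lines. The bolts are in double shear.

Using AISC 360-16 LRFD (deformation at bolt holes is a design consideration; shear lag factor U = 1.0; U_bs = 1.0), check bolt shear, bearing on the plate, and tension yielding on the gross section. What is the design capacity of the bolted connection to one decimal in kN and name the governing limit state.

1020.6 kN (gross-section yield governs)

Bolt shear: A_b = π(30)²/4 = 706.86 mm². φR_n = 0.75 × 579 × 706.86 × 8 × 2 = 4911.3 kN.
Bearing (10 mm plate, F_u = 450 MPa): end bolts L_c = 68 − 33/2 = 51.5, R_n = min(1.2×51.5×10×450, 2.4×30×10×450) = 278.1 kN/bolt; interior L_c = 116 − 33 = 83, R_n = 324 kN/bolt. φR_n = 0.75 × (2×278.1 + 6×324) = 1875.2 kN.
Tension yield (gross): A_g = 324×10 = 3240 mm². φR_n = 0.90 × 350 × 3240 = 1020.6 kN.
Governing: min(4911.3, 1875.2, 1020.6) = 1020.6 kN → gross-section yield.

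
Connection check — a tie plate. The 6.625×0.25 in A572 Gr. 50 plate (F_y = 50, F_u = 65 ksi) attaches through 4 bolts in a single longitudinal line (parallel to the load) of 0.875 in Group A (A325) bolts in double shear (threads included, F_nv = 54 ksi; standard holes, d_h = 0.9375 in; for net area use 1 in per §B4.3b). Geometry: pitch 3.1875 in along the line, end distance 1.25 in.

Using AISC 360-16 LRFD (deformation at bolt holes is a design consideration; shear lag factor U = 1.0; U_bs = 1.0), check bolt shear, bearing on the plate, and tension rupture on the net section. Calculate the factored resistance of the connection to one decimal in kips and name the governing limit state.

Bolt shear: A_b = π(0.875)²/4 = 0.60132 in². φR_n = 0.75 × 54 × 0.60132 × 4 × 2 = 194.8 kips.
Bearing (0.25 in plate, F_u = 65 ksi): end bolts L_c = 1.25 − 0.9375/2 = 0.78125, R_n = min(1.2×0.78125×0.25×65, 2.4×0.875×0.25×65) = 15.234 kips/bolt; interior L_c = 3.1875 − 0.9375 = 2.25, R_n = 34.125 kips/bolt. φR_n = 0.75 × (1×15.234 + 3×34.125) = 88.2 kips.
Tension rupture (net): A_n = (6.625 − 1×1)×0.25 = 1.4063 in² (U = 1.0, A_e = A_n). φR_n = 0.75 × 65 × 1.4063 = 68.6 kips.
Governing: min(194.8, 88.2, 68.6) = 68.6 kips → net-section rupture.

68.6 kips (net-section rupture governs)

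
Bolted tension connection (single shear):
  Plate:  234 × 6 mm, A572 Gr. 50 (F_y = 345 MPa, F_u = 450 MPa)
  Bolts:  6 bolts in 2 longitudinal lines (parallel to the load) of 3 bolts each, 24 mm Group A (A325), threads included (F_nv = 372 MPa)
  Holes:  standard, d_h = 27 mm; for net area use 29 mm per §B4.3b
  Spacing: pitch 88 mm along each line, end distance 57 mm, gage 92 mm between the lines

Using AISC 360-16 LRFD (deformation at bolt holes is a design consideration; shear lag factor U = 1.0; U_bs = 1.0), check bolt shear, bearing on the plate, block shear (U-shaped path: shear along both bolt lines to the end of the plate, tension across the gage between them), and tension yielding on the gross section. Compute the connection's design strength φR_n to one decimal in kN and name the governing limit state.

435.9 kN (gross-section yield governs)

Bolt shear: A_b = π(24)²/4 = 452.39 mm². φR_n = 0.75 × 372 × 452.39 × 6 × 1 = 757.3 kN.
Bearing (6 mm plate, F_u = 450 MPa): end bolts L_c = 57 − 27/2 = 43.5, R_n = min(1.2×43.5×6×450, 2.4×24×6×450) = 140.94 kN/bolt; interior L_c = 88 − 27 = 61, R_n = 155.52 kN/bolt. φR_n = 0.75 × (2×140.94 + 4×155.52) = 678.0 kN.
Block shear: shear path 2×[57+2×88] = 2×233 mm, A_gv = 2796, A_nv = 2×(233 − 2.5×29)×6 = 1926 mm²; tension across gage: (92 − 1×29)×6 = 378 mm². R_n = min(0.6×450×1926, 0.6×345×2796) + 1.0×450×378 = min(520.02, 578.77) + 170.1 = 690.12 kN. φR_n = 0.75 × 690.12 = 517.6 kN.
Tension yield (gross): A_g = 234×6 = 1404 mm². φR_n = 0.90 × 345 × 1404 = 435.9 kN.
Governing: min(757.3, 678.0, 517.6, 435.9) = 435.9 kN → gross-section yield.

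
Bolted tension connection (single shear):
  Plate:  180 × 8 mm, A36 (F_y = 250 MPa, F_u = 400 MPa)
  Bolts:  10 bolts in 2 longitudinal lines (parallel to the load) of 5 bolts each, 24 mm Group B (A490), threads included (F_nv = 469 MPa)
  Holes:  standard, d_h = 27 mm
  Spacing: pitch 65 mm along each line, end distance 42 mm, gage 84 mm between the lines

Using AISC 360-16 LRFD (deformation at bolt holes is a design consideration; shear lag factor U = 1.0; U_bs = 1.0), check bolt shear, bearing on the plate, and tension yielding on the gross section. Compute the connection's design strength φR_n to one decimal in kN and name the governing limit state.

Bolt shear: A_b = π(24)²/4 = 452.39 mm². φR_n = 0.75 × 469 × 452.39 × 10 × 1 = 1591.3 kN.
Bearing (8 mm plate, F_u = 400 MPa): end bolts L_c = 42 − 27/2 = 28.5, R_n = min(1.2×28.5×8×400, 2.4×24×8×400) = 109.44 kN/bolt; interior L_c = 65 − 27 = 38, R_n = 145.92 kN/bolt. φR_n = 0.75 × (2×109.44 + 8×145.92) = 1039.7 kN.
Tension yield (gross): A_g = 180×8 = 1440 mm². φR_n = 0.90 × 250 × 1440 = 324.0 kN.
Governing: min(1591.3, 1039.7, 324.0) = 324.0 kN → gross-section yield.

324.0 kN (gross-section yield governs)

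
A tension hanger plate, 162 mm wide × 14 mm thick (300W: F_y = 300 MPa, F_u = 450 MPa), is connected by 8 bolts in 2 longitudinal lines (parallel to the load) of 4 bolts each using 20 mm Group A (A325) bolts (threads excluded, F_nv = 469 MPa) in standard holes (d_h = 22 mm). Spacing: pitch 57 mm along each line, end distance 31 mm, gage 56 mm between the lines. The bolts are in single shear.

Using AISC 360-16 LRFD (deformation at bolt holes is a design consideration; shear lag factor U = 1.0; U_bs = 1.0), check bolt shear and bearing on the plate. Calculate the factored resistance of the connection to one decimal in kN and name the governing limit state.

Bolt shear: A_b = π(20)²/4 = 314.16 mm². φR_n = 0.75 × 469 × 314.16 × 8 × 1 = 884.0 kN.
Bearing (14 mm plate, F_u = 450 MPa): end bolts L_c = 31 − 22/2 = 20, R_n = min(1.2×20×14×450, 2.4×20×14×450) = 151.2 kN/bolt; interior L_c = 57 − 22 = 35, R_n = 264.6 kN/bolt. φR_n = 0.75 × (2×151.2 + 6×264.6) = 1417.5 kN.
Governing: min(884.0, 1417.5) = 884.0 kN → bolt shear.

884.0 kN (bolt shear governs)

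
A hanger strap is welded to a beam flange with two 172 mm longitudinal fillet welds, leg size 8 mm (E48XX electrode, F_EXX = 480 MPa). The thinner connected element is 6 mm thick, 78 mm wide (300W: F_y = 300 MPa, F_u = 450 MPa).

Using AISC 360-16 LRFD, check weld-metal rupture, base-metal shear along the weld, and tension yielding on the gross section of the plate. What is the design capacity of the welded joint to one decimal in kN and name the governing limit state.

Weld metal: throat = 0.707×8 = 5.656 mm, L = 2×172 = 344 mm. φR_n = 0.75 × 0.6 × 480 × 5.656 × 344 = 420.3 kN.
Base metal shear (6 mm plate): yield φR_n = 1.0×0.6×300×6×344 = 371.5 kN; rupture φR_n = 0.75×0.6×450×6×344 = 418.0 kN; take 371.5 kN (yield).
Tension yield (gross): A_g = 78×6 = 468 mm². φR_n = 0.90 × 300 × 468 = 126.4 kN.
Governing: min(420.3, 371.5, 126.4) = 126.4 kN → gross-section yield.

126.4 kN (gross-section yield governs)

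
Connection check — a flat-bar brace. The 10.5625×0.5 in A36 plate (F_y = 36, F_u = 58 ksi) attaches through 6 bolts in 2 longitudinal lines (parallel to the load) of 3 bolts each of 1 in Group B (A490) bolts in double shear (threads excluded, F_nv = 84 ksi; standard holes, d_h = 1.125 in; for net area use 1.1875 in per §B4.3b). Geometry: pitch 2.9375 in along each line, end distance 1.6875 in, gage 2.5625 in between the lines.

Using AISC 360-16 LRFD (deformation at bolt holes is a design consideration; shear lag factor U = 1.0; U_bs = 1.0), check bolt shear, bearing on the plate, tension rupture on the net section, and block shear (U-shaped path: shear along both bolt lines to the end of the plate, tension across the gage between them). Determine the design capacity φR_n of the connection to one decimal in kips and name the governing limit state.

Bolt shear: A_b = π(1)²/4 = 0.7854 in². φR_n = 0.75 × 84 × 0.7854 × 6 × 2 = 593.8 kips.
Bearing (0.5 in plate, F_u = 58 ksi): end bolts L_c = 1.6875 − 1.125/2 = 1.125, R_n = min(1.2×1.125×0.5×58, 2.4×1×0.5×58) = 39.15 kips/bolt; interior L_c = 2.9375 − 1.125 = 1.8125, R_n = 63.075 kips/bolt. φR_n = 0.75 × (2×39.15 + 4×63.075) = 248.0 kips.
Tension rupture (net): A_n = (10.5625 − 2×1.1875)×0.5 = 4.0938 in² (U = 1.0, A_e = A_n). φR_n = 0.75 × 58 × 4.0938 = 178.1 kips.
Block shear: shear path 2×[1.6875+2×2.9375] = 2×7.5625 in, A_gv = 7.5625, A_nv = 2×(7.5625 − 2.5×1.1875)×0.5 = 4.5938 in²; tension across gage: (2.5625 − 1×1.1875)×0.5 = 0.6875 in². R_n = min(0.6×58×4.5938, 0.6×36×7.5625) + 1.0×58×0.6875 = min(159.86, 163.35) + 39.875 = 199.74 kips. φR_n = 0.75 × 199.74 = 149.8 kips.
Governing: min(593.8, 248.0, 178.1, 149.8) = 149.8 kips → block shear.

149.8 kips (block shear governs)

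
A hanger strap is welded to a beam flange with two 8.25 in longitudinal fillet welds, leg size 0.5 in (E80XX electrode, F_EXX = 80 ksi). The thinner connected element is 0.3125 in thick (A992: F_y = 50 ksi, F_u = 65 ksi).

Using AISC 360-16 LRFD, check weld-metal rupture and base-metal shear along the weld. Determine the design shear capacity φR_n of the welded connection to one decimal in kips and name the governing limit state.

150.8 kips (base-metal shear governs)

Weld metal: throat = 0.707×0.5 = 0.3535 in, L = 2×8.25 = 16.5 in. φR_n = 0.75 × 0.6 × 80 × 0.3535 × 16.5 = 210.0 kips.
Base metal shear (0.3125 in plate): yield φR_n = 1.0×0.6×50×0.3125×16.5 = 154.7 kips; rupture φR_n = 0.75×0.6×65×0.3125×16.5 = 150.8 kips; take 150.8 kips (rupture).
Governing: min(210.0, 150.8) = 150.8 kips → base-metal shear.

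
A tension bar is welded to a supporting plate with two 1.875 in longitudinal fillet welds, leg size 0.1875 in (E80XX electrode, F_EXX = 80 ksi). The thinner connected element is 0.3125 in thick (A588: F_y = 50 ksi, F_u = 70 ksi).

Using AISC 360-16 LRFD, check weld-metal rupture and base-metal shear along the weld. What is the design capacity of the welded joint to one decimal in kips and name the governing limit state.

Weld metal: throat = 0.707×0.1875 = 0.13256 in, L = 2×1.875 = 3.75 in. φR_n = 0.75 × 0.6 × 80 × 0.13256 × 3.75 = 17.9 kips.
Base metal shear (0.3125 in plate): yield φR_n = 1.0×0.6×50×0.3125×3.75 = 35.2 kips; rupture φR_n = 0.75×0.6×70×0.3125×3.75 = 36.9 kips; take 35.2 kips (yield).
Governing: min(17.9, 35.2) = 17.9 kips → weld metal.

17.9 kips (weld metal governs)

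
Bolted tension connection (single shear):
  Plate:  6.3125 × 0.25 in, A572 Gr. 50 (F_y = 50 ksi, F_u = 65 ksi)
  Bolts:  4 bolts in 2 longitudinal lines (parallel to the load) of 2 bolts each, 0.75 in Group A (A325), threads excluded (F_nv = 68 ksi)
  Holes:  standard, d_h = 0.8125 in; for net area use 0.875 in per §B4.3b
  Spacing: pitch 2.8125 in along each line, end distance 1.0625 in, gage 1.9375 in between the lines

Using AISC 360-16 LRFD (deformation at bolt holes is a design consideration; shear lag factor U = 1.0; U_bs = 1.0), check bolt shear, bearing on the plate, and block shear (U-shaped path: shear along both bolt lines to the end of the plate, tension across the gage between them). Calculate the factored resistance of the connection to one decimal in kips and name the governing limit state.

Bolt shear: A_b = π(0.75)²/4 = 0.44179 in². φR_n = 0.75 × 68 × 0.44179 × 4 × 1 = 90.1 kips.
Bearing (0.25 in plate, F_u = 65 ksi): end bolts L_c = 1.0625 − 0.8125/2 = 0.65625, R_n = min(1.2×0.65625×0.25×65, 2.4×0.75×0.25×65) = 12.797 kips/bolt; interior L_c = 2.8125 − 0.8125 = 2, R_n = 29.25 kips/bolt. φR_n = 0.75 × (2×12.797 + 2×29.25) = 63.1 kips.
Block shear: shear path 2×[1.0625+1×2.8125] = 2×3.875 in, A_gv = 1.9375, A_nv = 2×(3.875 − 1.5×0.875)×0.25 = 1.2813 in²; tension across gage: (1.9375 − 1×0.875)×0.25 = 0.26563 in². R_n = min(0.6×65×1.2813, 0.6×50×1.9375) + 1.0×65×0.26563 = min(49.971, 58.125) + 17.266 = 67.237 kips. φR_n = 0.75 × 67.237 = 50.4 kips.
Governing: min(90.1, 63.1, 50.4) = 50.4 kips → block shear.

50.4 kips (block shear governs)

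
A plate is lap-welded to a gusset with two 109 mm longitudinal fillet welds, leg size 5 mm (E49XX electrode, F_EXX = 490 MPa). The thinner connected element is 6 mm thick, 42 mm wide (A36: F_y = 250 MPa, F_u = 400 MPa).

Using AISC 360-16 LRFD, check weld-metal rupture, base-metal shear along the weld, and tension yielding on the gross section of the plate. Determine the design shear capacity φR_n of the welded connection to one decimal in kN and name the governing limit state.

Weld metal: throat = 0.707×5 = 3.535 mm, L = 2×109 = 218 mm. φR_n = 0.75 × 0.6 × 490 × 3.535 × 218 = 169.9 kN.
Base metal shear (6 mm plate): yield φR_n = 1.0×0.6×250×6×218 = 196.2 kN; rupture φR_n = 0.75×0.6×400×6×218 = 235.4 kN; take 196.2 kN (yield).
Tension yield (gross): A_g = 42×6 = 252 mm². φR_n = 0.90 × 250 × 252 = 56.7 kN.
Governing: min(169.9, 196.2, 56.7) = 56.7 kN → gross-section yield.

56.7 kN (gross-section yield governs)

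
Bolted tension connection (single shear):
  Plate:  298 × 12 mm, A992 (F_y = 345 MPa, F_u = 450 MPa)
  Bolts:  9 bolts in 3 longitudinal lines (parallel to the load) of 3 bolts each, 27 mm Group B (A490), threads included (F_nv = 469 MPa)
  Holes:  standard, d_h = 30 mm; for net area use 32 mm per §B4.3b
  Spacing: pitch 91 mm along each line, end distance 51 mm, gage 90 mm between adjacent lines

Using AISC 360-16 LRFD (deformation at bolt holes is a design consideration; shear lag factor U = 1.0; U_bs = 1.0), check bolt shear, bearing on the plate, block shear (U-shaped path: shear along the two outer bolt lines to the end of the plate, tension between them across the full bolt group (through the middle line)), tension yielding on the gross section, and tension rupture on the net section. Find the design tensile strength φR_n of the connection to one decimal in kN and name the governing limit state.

818.1 kN (net-section rupture governs)

Bolt shear: A_b = π(27)²/4 = 572.56 mm². φR_n = 0.75 × 469 × 572.56 × 9 × 1 = 1812.6 kN.
Bearing (12 mm plate, F_u = 450 MPa): end bolts L_c = 51 − 30/2 = 36, R_n = min(1.2×36×12×450, 2.4×27×12×450) = 233.28 kN/bolt; interior L_c = 91 − 30 = 61, R_n = 349.92 kN/bolt. φR_n = 0.75 × (3×233.28 + 6×349.92) = 2099.5 kN.
Block shear: shear path 2×[51+2×91] = 2×233 mm, A_gv = 5592, A_nv = 2×(233 − 2.5×32)×12 = 3672 mm²; tension across gage: (180 − 2×32)×12 = 1392 mm². R_n = min(0.6×450×3672, 0.6×345×5592) + 1.0×450×1392 = min(991.44, 1157.5) + 626.4 = 1617.8 kN. φR_n = 0.75 × 1617.8 = 1213.4 kN.
Tension yield (gross): A_g = 298×12 = 3576 mm². φR_n = 0.90 × 345 × 3576 = 1110.3 kN.
Tension rupture (net): A_n = (298 − 3×32)×12 = 2424 mm² (U = 1.0, A_e = A_n). φR_n = 0.75 × 450 × 2424 = 818.1 kN.
Governing: min(1812.6, 2099.5, 1213.4, 1110.3, 818.1) = 818.1 kN → net-section rupture.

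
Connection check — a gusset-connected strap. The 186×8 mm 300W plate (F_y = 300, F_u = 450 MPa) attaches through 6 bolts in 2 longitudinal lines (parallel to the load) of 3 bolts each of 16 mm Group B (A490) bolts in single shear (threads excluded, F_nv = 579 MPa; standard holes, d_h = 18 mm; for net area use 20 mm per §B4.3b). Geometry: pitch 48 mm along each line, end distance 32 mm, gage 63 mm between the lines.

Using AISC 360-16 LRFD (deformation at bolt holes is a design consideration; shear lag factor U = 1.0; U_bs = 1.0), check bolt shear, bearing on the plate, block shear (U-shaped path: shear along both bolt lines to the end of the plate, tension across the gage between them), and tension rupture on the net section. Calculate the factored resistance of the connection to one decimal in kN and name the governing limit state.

Bolt shear: A_b = π(16)²/4 = 201.06 mm². φR_n = 0.75 × 579 × 201.06 × 6 × 1 = 523.9 kN.
Bearing (8 mm plate, F_u = 450 MPa): end bolts L_c = 32 − 18/2 = 23, R_n = min(1.2×23×8×450, 2.4×16×8×450) = 99.36 kN/bolt; interior L_c = 48 − 18 = 30, R_n = 129.6 kN/bolt. φR_n = 0.75 × (2×99.36 + 4×129.6) = 537.8 kN.
Block shear: shear path 2×[32+2×48] = 2×128 mm, A_gv = 2048, A_nv = 2×(128 − 2.5×20)×8 = 1248 mm²; tension across gage: (63 − 1×20)×8 = 344 mm². R_n = min(0.6×450×1248, 0.6×300×2048) + 1.0×450×344 = min(336.96, 368.64) + 154.8 = 491.76 kN. φR_n = 0.75 × 491.76 = 368.8 kN.
Tension rupture (net): A_n = (186 − 2×20)×8 = 1168 mm² (U = 1.0, A_e = A_n). φR_n = 0.75 × 450 × 1168 = 394.2 kN.
Governing: min(523.9, 537.8, 368.8, 394.2) = 368.8 kN → block shear.

368.8 kN (block shear governs)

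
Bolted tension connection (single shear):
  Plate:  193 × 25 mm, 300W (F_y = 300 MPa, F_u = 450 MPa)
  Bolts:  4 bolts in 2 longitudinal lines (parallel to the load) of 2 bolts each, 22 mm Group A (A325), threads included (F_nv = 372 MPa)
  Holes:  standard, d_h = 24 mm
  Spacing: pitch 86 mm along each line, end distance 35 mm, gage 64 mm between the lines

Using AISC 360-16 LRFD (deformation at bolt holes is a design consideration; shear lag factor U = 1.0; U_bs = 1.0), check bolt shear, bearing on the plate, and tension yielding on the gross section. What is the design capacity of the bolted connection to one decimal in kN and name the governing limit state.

424.2 kN (bolt shear governs)

Bolt shear: A_b = π(22)²/4 = 380.13 mm². φR_n = 0.75 × 372 × 380.13 × 4 × 1 = 424.2 kN.
Bearing (25 mm plate, F_u = 450 MPa): end bolts L_c = 35 − 24/2 = 23, R_n = min(1.2×23×25×450, 2.4×22×25×450) = 310.5 kN/bolt; interior L_c = 86 − 24 = 62, R_n = 594 kN/bolt. φR_n = 0.75 × (2×310.5 + 2×594) = 1356.8 kN.
Tension yield (gross): A_g = 193×25 = 4825 mm². φR_n = 0.90 × 300 × 4825 = 1302.8 kN.
Governing: min(424.2, 1356.8, 1302.8) = 424.2 kN → bolt shear.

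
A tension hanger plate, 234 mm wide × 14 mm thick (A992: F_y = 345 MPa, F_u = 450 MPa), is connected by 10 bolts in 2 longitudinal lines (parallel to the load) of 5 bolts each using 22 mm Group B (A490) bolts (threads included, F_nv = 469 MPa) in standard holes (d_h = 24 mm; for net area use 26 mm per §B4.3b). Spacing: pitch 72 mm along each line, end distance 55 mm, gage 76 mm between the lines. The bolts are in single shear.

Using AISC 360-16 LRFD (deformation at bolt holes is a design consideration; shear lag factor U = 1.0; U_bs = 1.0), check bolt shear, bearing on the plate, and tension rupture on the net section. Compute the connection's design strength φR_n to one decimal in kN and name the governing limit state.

860.0 kN (net-section rupture governs)

Bolt shear: A_b = π(22)²/4 = 380.13 mm². φR_n = 0.75 × 469 × 380.13 × 10 × 1 = 1337.1 kN.
Bearing (14 mm plate, F_u = 450 MPa): end bolts L_c = 55 − 24/2 = 43, R_n = min(1.2×43×14×450, 2.4×22×14×450) = 325.08 kN/bolt; interior L_c = 72 − 24 = 48, R_n = 332.64 kN/bolt. φR_n = 0.75 × (2×325.08 + 8×332.64) = 2483.5 kN.
Tension rupture (net): A_n = (234 − 2×26)×14 = 2548 mm² (U = 1.0, A_e = A_n). φR_n = 0.75 × 450 × 2548 = 860.0 kN.
Governing: min(1337.1, 2483.5, 860.0) = 860.0 kN → net-section rupture.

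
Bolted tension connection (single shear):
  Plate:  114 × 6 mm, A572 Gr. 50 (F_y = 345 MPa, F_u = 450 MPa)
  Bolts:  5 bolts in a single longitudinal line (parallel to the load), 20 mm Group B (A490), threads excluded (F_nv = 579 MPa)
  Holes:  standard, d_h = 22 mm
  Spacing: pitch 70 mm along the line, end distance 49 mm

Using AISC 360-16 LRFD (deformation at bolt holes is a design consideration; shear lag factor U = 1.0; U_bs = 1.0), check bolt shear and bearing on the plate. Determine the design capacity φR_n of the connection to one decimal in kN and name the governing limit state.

Bolt shear: A_b = π(20)²/4 = 314.16 mm². φR_n = 0.75 × 579 × 314.16 × 5 × 1 = 682.1 kN.
Bearing (6 mm plate, F_u = 450 MPa): end bolts L_c = 49 − 22/2 = 38, R_n = min(1.2×38×6×450, 2.4×20×6×450) = 123.12 kN/bolt; interior L_c = 70 − 22 = 48, R_n = 129.6 kN/bolt. φR_n = 0.75 × (1×123.12 + 4×129.6) = 481.1 kN.
Governing: min(682.1, 481.1) = 481.1 kN → bearing.

481.1 kN (bearing governs)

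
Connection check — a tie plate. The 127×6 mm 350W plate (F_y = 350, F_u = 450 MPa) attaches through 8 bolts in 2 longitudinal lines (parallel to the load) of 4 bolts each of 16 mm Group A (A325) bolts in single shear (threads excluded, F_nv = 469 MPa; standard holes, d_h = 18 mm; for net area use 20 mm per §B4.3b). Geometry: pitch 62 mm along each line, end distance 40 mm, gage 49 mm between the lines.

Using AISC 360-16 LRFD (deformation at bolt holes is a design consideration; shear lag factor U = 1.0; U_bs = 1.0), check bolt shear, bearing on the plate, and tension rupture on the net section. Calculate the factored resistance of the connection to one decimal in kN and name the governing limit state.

176.2 kN (net-section rupture governs)

Bolt shear: A_b = π(16)²/4 = 201.06 mm². φR_n = 0.75 × 469 × 201.06 × 8 × 1 = 565.8 kN.
Bearing (6 mm plate, F_u = 450 MPa): end bolts L_c = 40 − 18/2 = 31, R_n = min(1.2×31×6×450, 2.4×16×6×450) = 100.44 kN/bolt; interior L_c = 62 − 18 = 44, R_n = 103.68 kN/bolt. φR_n = 0.75 × (2×100.44 + 6×103.68) = 617.2 kN.
Tension rupture (net): A_n = (127 − 2×20)×6 = 522 mm² (U = 1.0, A_e = A_n). φR_n = 0.75 × 450 × 522 = 176.2 kN.
Governing: min(565.8, 617.2, 176.2) = 176.2 kN → net-section rupture.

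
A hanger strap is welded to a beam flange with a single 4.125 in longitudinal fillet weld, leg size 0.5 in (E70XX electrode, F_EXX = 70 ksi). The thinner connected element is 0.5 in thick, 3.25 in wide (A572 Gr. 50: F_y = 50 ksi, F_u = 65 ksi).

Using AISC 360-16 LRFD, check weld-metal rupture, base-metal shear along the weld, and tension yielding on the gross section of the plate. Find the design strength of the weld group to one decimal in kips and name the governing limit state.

Weld metal: throat = 0.707×0.5 = 0.3535 in, L = 4.125 in. φR_n = 0.75 × 0.6 × 70 × 0.3535 × 4.125 = 45.9 kips.
Base metal shear (0.5 in plate): yield φR_n = 1.0×0.6×50×0.5×4.125 = 61.9 kips; rupture φR_n = 0.75×0.6×65×0.5×4.125 = 60.3 kips; take 60.3 kips (rupture).
Tension yield (gross): A_g = 3.25×0.5 = 1.625 in². φR_n = 0.90 × 50 × 1.625 = 73.1 kips.
Governing: min(45.9, 60.3, 73.1) = 45.9 kips → weld metal.

45.9 kips (weld metal governs)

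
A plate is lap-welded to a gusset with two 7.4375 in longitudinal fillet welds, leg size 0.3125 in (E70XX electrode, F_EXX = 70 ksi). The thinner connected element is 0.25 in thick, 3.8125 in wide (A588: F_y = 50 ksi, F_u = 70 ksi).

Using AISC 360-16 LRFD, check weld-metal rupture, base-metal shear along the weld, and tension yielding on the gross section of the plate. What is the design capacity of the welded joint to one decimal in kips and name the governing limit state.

42.9 kips (gross-section yield governs)

Weld metal: throat = 0.707×0.3125 = 0.22094 in, L = 2×7.4375 = 14.875 in. φR_n = 0.75 × 0.6 × 70 × 0.22094 × 14.875 = 103.5 kips.
Base metal shear (0.25 in plate): yield φR_n = 1.0×0.6×50×0.25×14.875 = 111.6 kips; rupture φR_n = 0.75×0.6×70×0.25×14.875 = 117.1 kips; take 111.6 kips (yield).
Tension yield (gross): A_g = 3.8125×0.25 = 0.95313 in². φR_n = 0.90 × 50 × 0.95313 = 42.9 kips.
Governing: min(103.5, 111.6, 42.9) = 42.9 kips → gross-section yield.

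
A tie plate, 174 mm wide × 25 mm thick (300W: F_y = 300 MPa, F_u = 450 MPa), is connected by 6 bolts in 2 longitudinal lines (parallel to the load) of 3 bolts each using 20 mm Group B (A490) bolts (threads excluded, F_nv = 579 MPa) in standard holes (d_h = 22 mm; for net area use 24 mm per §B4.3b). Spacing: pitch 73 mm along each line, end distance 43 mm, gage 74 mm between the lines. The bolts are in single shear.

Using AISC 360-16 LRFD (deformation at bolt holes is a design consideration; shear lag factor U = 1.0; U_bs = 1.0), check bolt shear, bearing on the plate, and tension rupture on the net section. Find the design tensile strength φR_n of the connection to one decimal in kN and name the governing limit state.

818.5 kN (bolt shear governs)

Bolt shear: A_b = π(20)²/4 = 314.16 mm². φR_n = 0.75 × 579 × 314.16 × 6 × 1 = 818.5 kN.
Bearing (25 mm plate, F_u = 450 MPa): end bolts L_c = 43 − 22/2 = 32, R_n = min(1.2×32×25×450, 2.4×20×25×450) = 432 kN/bolt; interior L_c = 73 − 22 = 51, R_n = 540 kN/bolt. φR_n = 0.75 × (2×432 + 4×540) = 2268.0 kN.
Tension rupture (net): A_n = (174 − 2×24)×25 = 3150 mm² (U = 1.0, A_e = A_n). φR_n = 0.75 × 450 × 3150 = 1063.1 kN.
Governing: min(818.5, 2268.0, 1063.1) = 818.5 kN → bolt shear.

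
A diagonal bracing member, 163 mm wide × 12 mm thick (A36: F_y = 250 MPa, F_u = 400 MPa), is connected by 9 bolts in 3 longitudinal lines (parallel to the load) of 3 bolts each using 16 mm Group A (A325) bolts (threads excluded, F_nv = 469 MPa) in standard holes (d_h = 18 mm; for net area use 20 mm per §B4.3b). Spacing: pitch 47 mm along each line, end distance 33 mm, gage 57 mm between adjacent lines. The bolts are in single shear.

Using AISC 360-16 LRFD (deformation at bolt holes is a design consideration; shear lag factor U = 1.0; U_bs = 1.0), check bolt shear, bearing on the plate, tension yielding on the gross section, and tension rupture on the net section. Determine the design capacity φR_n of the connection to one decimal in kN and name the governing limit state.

Bolt shear: A_b = π(16)²/4 = 201.06 mm². φR_n = 0.75 × 469 × 201.06 × 9 × 1 = 636.5 kN.
Bearing (12 mm plate, F_u = 400 MPa): end bolts L_c = 33 − 18/2 = 24, R_n = min(1.2×24×12×400, 2.4×16×12×400) = 138.24 kN/bolt; interior L_c = 47 − 18 = 29, R_n = 167.04 kN/bolt. φR_n = 0.75 × (3×138.24 + 6×167.04) = 1062.7 kN.
Tension yield (gross): A_g = 163×12 = 1956 mm². φR_n = 0.90 × 250 × 1956 = 440.1 kN.
Tension rupture (net): A_n = (163 − 3×20)×12 = 1236 mm² (U = 1.0, A_e = A_n). φR_n = 0.75 × 400 × 1236 = 370.8 kN.
Governing: min(636.5, 1062.7, 440.1, 370.8) = 370.8 kN → net-section rupture.

370.8 kN (net-section rupture governs)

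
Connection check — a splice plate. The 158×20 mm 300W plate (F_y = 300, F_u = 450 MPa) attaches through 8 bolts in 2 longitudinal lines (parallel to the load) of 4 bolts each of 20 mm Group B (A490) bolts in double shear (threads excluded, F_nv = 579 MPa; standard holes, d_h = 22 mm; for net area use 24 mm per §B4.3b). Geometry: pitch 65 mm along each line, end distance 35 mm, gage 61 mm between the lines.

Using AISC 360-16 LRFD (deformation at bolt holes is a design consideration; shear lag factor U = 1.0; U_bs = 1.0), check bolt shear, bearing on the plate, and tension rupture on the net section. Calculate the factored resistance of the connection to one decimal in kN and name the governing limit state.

742.5 kN (net-section rupture governs)

Bolt shear: A_b = π(20)²/4 = 314.16 mm². φR_n = 0.75 × 579 × 314.16 × 8 × 2 = 2182.8 kN.
Bearing (20 mm plate, F_u = 450 MPa): end bolts L_c = 35 − 22/2 = 24, R_n = min(1.2×24×20×450, 2.4×20×20×450) = 259.2 kN/bolt; interior L_c = 65 − 22 = 43, R_n = 432 kN/bolt. φR_n = 0.75 × (2×259.2 + 6×432) = 2332.8 kN.
Tension rupture (net): A_n = (158 − 2×24)×20 = 2200 mm² (U = 1.0, A_e = A_n). φR_n = 0.75 × 450 × 2200 = 742.5 kN.
Governing: min(2182.8, 2332.8, 742.5) = 742.5 kN → net-section rupture.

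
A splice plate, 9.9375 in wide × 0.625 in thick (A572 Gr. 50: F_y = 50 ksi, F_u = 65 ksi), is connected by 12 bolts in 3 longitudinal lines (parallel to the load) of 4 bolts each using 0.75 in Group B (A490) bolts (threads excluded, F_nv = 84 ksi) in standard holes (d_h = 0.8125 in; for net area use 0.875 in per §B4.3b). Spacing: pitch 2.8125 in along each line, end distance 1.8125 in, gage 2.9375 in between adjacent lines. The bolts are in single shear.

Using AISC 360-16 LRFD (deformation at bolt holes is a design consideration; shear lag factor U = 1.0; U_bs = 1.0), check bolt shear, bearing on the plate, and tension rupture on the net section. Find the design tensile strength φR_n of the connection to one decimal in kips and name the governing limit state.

Bolt shear: A_b = π(0.75)²/4 = 0.44179 in². φR_n = 0.75 × 84 × 0.44179 × 12 × 1 = 334.0 kips.
Bearing (0.625 in plate, F_u = 65 ksi): end bolts L_c = 1.8125 − 0.8125/2 = 1.40625, R_n = min(1.2×1.40625×0.625×65, 2.4×0.75×0.625×65) = 68.555 kips/bolt; interior L_c = 2.8125 − 0.8125 = 2, R_n = 73.125 kips/bolt. φR_n = 0.75 × (3×68.555 + 9×73.125) = 647.8 kips.
Tension rupture (net): A_n = (9.9375 − 3×0.875)×0.625 = 4.5703 in² (U = 1.0, A_e = A_n). φR_n = 0.75 × 65 × 4.5703 = 222.8 kips.
Governing: min(334.0, 647.8, 222.8) = 222.8 kips → net-section rupture.

222.8 kips (net-section rupture governs)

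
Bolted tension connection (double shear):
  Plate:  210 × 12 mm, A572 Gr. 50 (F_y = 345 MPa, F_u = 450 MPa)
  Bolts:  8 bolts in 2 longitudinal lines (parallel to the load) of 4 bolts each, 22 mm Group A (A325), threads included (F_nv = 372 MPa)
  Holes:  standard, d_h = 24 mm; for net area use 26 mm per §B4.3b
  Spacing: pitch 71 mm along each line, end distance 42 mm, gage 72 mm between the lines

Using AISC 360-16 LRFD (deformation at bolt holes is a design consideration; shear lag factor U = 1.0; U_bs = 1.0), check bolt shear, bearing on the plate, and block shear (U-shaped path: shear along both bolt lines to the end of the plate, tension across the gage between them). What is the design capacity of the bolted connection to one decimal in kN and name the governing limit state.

983.3 kN (block shear governs)

Bolt shear: A_b = π(22)²/4 = 380.13 mm². φR_n = 0.75 × 372 × 380.13 × 8 × 2 = 1696.9 kN.
Bearing (12 mm plate, F_u = 450 MPa): end bolts L_c = 42 − 24/2 = 30, R_n = min(1.2×30×12×450, 2.4×22×12×450) = 194.4 kN/bolt; interior L_c = 71 − 24 = 47, R_n = 285.12 kN/bolt. φR_n = 0.75 × (2×194.4 + 6×285.12) = 1574.6 kN.
Block shear: shear path 2×[42+3×71] = 2×255 mm, A_gv = 6120, A_nv = 2×(255 − 3.5×26)×12 = 3936 mm²; tension across gage: (72 − 1×26)×12 = 552 mm². R_n = min(0.6×450×3936, 0.6×345×6120) + 1.0×450×552 = min(1062.7, 1266.8) + 248.4 = 1311.1 kN. φR_n = 0.75 × 1311.1 = 983.3 kN.
Governing: min(1696.9, 1574.6, 983.3) = 983.3 kN → block shear.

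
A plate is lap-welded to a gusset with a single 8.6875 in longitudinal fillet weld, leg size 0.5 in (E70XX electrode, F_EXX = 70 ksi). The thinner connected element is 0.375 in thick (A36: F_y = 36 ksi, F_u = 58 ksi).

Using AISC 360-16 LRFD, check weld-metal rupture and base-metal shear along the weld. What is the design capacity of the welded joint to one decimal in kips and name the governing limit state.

Weld metal: throat = 0.707×0.5 = 0.3535 in, L = 8.6875 in. φR_n = 0.75 × 0.6 × 70 × 0.3535 × 8.6875 = 96.7 kips.
Base metal shear (0.375 in plate): yield φR_n = 1.0×0.6×36×0.375×8.6875 = 70.4 kips; rupture φR_n = 0.75×0.6×58×0.375×8.6875 = 85.0 kips; take 70.4 kips (yield).
Governing: min(96.7, 70.4) = 70.4 kips → base-metal shear.

70.4 kips (base-metal shear governs)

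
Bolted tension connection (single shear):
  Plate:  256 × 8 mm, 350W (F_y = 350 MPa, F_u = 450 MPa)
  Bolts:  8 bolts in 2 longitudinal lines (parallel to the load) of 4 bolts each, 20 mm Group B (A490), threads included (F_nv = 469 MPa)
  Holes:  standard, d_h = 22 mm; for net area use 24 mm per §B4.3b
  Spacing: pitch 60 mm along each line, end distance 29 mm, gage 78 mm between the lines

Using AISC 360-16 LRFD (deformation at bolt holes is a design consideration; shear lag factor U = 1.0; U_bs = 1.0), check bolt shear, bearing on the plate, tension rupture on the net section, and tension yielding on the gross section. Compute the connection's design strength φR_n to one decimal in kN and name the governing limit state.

561.6 kN (net-section rupture governs)

Bolt shear: A_b = π(20)²/4 = 314.16 mm². φR_n = 0.75 × 469 × 314.16 × 8 × 1 = 884.0 kN.
Bearing (8 mm plate, F_u = 450 MPa): end bolts L_c = 29 − 22/2 = 18, R_n = min(1.2×18×8×450, 2.4×20×8×450) = 77.76 kN/bolt; interior L_c = 60 − 22 = 38, R_n = 164.16 kN/bolt. φR_n = 0.75 × (2×77.76 + 6×164.16) = 855.4 kN.
Tension rupture (net): A_n = (256 − 2×24)×8 = 1664 mm² (U = 1.0, A_e = A_n). φR_n = 0.75 × 450 × 1664 = 561.6 kN.
Tension yield (gross): A_g = 256×8 = 2048 mm². φR_n = 0.90 × 350 × 2048 = 645.1 kN.
Governing: min(884.0, 855.4, 561.6, 645.1) = 561.6 kN → net-section rupture.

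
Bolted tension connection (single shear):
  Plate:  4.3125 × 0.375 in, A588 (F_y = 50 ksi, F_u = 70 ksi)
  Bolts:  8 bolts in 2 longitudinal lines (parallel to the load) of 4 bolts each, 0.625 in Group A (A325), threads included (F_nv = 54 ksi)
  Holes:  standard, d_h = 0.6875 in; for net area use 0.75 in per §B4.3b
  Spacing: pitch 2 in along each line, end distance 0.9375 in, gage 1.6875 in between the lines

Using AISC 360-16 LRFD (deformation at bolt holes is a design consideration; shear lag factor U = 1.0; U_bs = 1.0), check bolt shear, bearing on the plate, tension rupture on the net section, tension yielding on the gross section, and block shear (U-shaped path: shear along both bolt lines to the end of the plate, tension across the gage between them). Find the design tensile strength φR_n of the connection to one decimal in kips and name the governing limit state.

Bolt shear: A_b = π(0.625)²/4 = 0.3068 in². φR_n = 0.75 × 54 × 0.3068 × 8 × 1 = 99.4 kips.
Bearing (0.375 in plate, F_u = 70 ksi): end bolts L_c = 0.9375 − 0.6875/2 = 0.59375, R_n = min(1.2×0.59375×0.375×70, 2.4×0.625×0.375×70) = 18.703 kips/bolt; interior L_c = 2 − 0.6875 = 1.3125, R_n = 39.375 kips/bolt. φR_n = 0.75 × (2×18.703 + 6×39.375) = 205.2 kips.
Tension rupture (net): A_n = (4.3125 − 2×0.75)×0.375 = 1.0547 in² (U = 1.0, A_e = A_n). φR_n = 0.75 × 70 × 1.0547 = 55.4 kips.
Tension yield (gross): A_g = 4.3125×0.375 = 1.6172 in². φR_n = 0.90 × 50 × 1.6172 = 72.8 kips.
Block shear: shear path 2×[0.9375+3×2] = 2×6.9375 in, A_gv = 5.2031, A_nv = 2×(6.9375 − 3.5×0.75)×0.375 = 3.2344 in²; tension across gage: (1.6875 − 1×0.75)×0.375 = 0.35156 in². R_n = min(0.6×70×3.2344, 0.6×50×5.2031) + 1.0×70×0.35156 = min(135.84, 156.09) + 24.609 = 160.45 kips. φR_n = 0.75 × 160.45 = 120.3 kips.
Governing: min(99.4, 205.2, 55.4, 72.8, 120.3) = 55.4 kips → net-section rupture.

55.4 kips (net-section rupture governs)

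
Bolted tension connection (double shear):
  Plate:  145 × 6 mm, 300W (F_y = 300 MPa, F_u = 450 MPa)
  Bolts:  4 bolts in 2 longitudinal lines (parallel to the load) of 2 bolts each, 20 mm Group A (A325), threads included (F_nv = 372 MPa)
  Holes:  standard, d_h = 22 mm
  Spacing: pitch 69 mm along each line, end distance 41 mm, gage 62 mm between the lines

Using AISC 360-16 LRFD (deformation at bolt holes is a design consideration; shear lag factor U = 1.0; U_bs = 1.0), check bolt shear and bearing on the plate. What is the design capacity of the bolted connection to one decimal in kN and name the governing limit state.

340.2 kN (bearing governs)

Bolt shear: A_b = π(20)²/4 = 314.16 mm². φR_n = 0.75 × 372 × 314.16 × 4 × 2 = 701.2 kN.
Bearing (6 mm plate, F_u = 450 MPa): end bolts L_c = 41 − 22/2 = 30, R_n = min(1.2×30×6×450, 2.4×20×6×450) = 97.2 kN/bolt; interior L_c = 69 − 22 = 47, R_n = 129.6 kN/bolt. φR_n = 0.75 × (2×97.2 + 2×129.6) = 340.2 kN.
Governing: min(701.2, 340.2) = 340.2 kN → bearing.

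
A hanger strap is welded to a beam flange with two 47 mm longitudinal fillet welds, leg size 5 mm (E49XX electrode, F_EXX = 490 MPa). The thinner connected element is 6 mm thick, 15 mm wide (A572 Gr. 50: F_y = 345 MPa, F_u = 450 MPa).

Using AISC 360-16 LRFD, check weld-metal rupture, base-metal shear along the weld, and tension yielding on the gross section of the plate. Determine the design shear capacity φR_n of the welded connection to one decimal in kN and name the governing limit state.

27.9 kN (gross-section yield governs)

Weld metal: throat = 0.707×5 = 3.535 mm, L = 2×47 = 94 mm. φR_n = 0.75 × 0.6 × 490 × 3.535 × 94 = 73.3 kN.
Base metal shear (6 mm plate): yield φR_n = 1.0×0.6×345×6×94 = 116.7 kN; rupture φR_n = 0.75×0.6×450×6×94 = 114.2 kN; take 114.2 kN (rupture).
Tension yield (gross): A_g = 15×6 = 90 mm². φR_n = 0.90 × 345 × 90 = 27.9 kN.
Governing: min(73.3, 114.2, 27.9) = 27.9 kN → gross-section yield.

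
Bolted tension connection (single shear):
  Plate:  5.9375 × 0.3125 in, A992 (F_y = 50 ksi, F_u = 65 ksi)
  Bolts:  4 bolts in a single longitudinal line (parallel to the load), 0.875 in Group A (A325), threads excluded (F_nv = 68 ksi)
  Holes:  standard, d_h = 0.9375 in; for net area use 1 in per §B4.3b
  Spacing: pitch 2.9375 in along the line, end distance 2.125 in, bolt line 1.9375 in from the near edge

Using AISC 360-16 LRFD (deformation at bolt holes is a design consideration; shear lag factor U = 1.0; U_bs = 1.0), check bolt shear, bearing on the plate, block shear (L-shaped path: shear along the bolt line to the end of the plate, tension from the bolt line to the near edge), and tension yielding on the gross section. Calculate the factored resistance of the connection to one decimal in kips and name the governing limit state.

83.5 kips (gross-section yield governs)

Bolt shear: A_b = π(0.875)²/4 = 0.60132 in². φR_n = 0.75 × 68 × 0.60132 × 4 × 1 = 122.7 kips.
Bearing (0.3125 in plate, F_u = 65 ksi): end bolts L_c = 2.125 − 0.9375/2 = 1.65625, R_n = min(1.2×1.65625×0.3125×65, 2.4×0.875×0.3125×65) = 40.371 kips/bolt; interior L_c = 2.9375 − 0.9375 = 2, R_n = 42.656 kips/bolt. φR_n = 0.75 × (1×40.371 + 3×42.656) = 126.3 kips.
Block shear: shear path 1×[2.125+3×2.9375] = 1×10.9375 in, A_gv = 3.418, A_nv = 1×(10.9375 − 3.5×1)×0.3125 = 2.3242 in²; tension to near edge: (1.9375 − 0.5×1)×0.3125 = 0.44922 in². R_n = min(0.6×65×2.3242, 0.6×50×3.418) + 1.0×65×0.44922 = min(90.644, 102.54) + 29.199 = 119.84 kips. φR_n = 0.75 × 119.84 = 89.9 kips.
Tension yield (gross): A_g = 5.9375×0.3125 = 1.8555 in². φR_n = 0.90 × 50 × 1.8555 = 83.5 kips.
Governing: min(122.7, 126.3, 89.9, 83.5) = 83.5 kips → gross-section yield.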